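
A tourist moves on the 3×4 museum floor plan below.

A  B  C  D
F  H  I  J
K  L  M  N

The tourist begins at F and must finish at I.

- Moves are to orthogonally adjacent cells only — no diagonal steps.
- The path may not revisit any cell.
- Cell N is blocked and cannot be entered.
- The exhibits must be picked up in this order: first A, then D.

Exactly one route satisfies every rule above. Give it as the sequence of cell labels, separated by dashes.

The waypoints must appear in the order A, D, with no cell reused.
Route from F: up 1 to A, right 3 to D, down 1 to J, left 1 to I — 6 moves in all.
Check: order respected (A at step 1, D at step 4).

F - A - B - C - D - J - I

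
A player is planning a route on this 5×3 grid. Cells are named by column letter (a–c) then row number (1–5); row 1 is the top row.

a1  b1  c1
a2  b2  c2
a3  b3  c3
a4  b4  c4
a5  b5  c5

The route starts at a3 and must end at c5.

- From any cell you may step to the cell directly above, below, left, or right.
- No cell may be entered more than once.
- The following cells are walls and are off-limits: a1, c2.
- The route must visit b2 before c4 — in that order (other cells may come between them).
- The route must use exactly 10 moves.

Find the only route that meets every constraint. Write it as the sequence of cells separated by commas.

The waypoints must appear in the order b2, c4, with no cell reused.
Route from a3: up 1 to a2, right 1 to b2, down 1 to b3, right 1 to c3, down 1 to c4, left 2 to a4, down 1 to a5, right 2 to c5 — 10 moves in all.
Check: order respected (b2 at step 2, c4 at step 5); 10 moves as required.

a3, a2, b2, b3, c3, c4, b4, a4, a5, b5, c5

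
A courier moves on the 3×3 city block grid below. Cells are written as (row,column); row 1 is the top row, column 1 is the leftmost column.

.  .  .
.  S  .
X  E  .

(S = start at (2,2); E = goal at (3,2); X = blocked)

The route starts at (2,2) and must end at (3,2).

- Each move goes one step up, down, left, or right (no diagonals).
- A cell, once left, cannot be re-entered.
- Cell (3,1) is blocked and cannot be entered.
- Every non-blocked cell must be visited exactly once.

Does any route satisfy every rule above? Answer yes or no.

One route that works: (2,2) → (2,1) → (1,1) → (1,2) → (1,3) → (2,3) → (3,3) → (3,2).

yes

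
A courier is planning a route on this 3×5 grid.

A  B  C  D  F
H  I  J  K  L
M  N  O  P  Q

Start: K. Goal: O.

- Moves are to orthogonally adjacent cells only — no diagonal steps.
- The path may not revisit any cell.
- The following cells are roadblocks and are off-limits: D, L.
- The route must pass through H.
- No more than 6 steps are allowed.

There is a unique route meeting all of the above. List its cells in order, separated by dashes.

K - J - I - H - M - N - O

The 6-move cap with required stops at H leaves no slack for detours.
Route from K: left 3 to H, down 1 to M, right 2 to O — 6 moves in all.
Check: all required cells visited; 6 ≤ 6 moves.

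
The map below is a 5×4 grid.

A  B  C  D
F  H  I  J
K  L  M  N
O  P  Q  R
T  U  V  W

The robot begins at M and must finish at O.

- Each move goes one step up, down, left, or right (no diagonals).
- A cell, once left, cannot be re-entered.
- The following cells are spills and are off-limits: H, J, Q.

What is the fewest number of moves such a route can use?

The Manhattan distance from M to O is |3−4| + |3−1| = 3, so at least 3 moves are needed.
A route of 3 moves achieves this: M → L → P → O.
Since 3 matches the lower bound, it is optimal.

3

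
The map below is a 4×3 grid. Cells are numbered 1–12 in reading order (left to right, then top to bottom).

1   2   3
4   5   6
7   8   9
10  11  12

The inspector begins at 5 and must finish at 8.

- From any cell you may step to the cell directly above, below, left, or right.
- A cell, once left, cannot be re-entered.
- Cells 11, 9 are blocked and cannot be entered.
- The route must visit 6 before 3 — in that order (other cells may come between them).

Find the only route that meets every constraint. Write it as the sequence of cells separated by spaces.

5 6 3 2 1 4 7 8

The waypoints must appear in the order 6, 3, with no cell reused.
Route from 5: right 1 to 6, up 1 to 3, left 2 to 1, down 2 to 7, right 1 to 8 — 7 moves in all.
Check: order respected (6 at step 1, 3 at step 2).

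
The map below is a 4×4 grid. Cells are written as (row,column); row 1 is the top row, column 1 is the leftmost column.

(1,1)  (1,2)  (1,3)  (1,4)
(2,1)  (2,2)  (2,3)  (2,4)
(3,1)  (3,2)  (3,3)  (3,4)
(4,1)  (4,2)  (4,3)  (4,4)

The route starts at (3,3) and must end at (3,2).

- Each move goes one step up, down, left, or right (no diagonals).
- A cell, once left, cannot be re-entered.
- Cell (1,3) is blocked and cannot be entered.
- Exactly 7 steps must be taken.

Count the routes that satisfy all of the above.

Need simple routes of exactly 7 moves from (3,3) to (3,2) (Manhattan distance 1, so 3 moves are spent on a detour and 3 undoing it).
Enumerating: (3,3) (2,3) (2,2) (1,2) (1,1) (2,1) (3,1) (3,2) | (3,3) (2,3) (2,2) (2,1) (3,1) (4,1) (4,2) (3,2) | (3,3) (2,3) (2,4) (3,4) (4,4) (4,3) (4,2) (3,2) | (3,3) (4,3) (4,2) (4,1) (3,1) (2,1) (2,2) (3,2) | (3,3) (4,3) (4,4) (3,4) (2,4) (2,3) (2,2) (3,2) | (3,3) (3,4) (2,4) (2,3) (2,2) (2,1) (3,1) (3,2) | (3,3) (3,4) (4,4) (4,3) (4,2) (4,1) (3,1) (3,2).
That gives 7 routes.

7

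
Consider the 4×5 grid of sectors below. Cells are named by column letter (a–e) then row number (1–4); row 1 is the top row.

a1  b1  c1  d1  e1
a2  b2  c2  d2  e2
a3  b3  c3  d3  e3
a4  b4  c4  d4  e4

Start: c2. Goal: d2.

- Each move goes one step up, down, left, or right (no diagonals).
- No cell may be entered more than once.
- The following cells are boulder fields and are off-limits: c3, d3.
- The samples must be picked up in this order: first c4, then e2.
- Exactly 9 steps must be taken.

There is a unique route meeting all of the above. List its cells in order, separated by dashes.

The waypoints must appear in the order c4, e2, with no cell reused.
Route from c2: left 1 to b2, down 2 to b4, right 3 to e4, up 2 to e2, left 1 to d2 — 9 moves in all.
Check: order respected (c4 at step 4, e2 at step 8); 9 moves as required.

c2 - b2 - b3 - b4 - c4 - d4 - e4 - e3 - e2 - d2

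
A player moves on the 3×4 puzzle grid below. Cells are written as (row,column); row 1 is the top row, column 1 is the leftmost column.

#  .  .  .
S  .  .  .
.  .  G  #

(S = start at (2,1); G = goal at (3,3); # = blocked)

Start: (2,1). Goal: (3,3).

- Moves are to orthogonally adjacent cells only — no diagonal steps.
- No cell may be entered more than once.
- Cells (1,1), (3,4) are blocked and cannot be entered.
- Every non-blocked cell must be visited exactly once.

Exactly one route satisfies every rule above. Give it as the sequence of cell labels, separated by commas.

(2,1), (3,1), (3,2), (2,2), (1,2), (1,3), (1,4), (2,4), (2,3), (3,3)

Need to visit all 10 open cells exactly once, starting at (2,1) and ending at (3,3).
Route from (2,1): down 1 to (3,1), right 1 to (3,2), up 2 to (1,2), right 2 to (1,4), down 1 to (2,4), left 1 to (2,3), down 1 to (3,3) — 9 moves in all.
Check: all 10 open cells covered.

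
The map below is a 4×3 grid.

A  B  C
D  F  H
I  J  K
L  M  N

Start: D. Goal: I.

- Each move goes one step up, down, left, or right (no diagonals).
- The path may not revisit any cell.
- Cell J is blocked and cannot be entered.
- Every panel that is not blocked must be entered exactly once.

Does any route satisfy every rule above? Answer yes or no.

Colour the cells like a checkerboard: each orthogonal step flips colour, so a Hamiltonian route alternates colours. Here there are 6 cells of one colour and 5 of the other, with start on the opposite colour to the goal — the counts and endpoints can't be arranged into an alternating sequence of length 11, so no Hamiltonian route exists.

no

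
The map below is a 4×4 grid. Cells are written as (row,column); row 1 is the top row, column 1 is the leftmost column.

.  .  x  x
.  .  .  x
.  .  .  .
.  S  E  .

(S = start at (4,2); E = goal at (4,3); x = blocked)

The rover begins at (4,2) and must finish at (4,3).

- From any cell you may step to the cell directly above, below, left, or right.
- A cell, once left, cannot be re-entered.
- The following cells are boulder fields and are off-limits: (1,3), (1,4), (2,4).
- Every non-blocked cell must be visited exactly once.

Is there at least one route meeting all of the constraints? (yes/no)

Colour the cells like a checkerboard: each orthogonal step flips colour, so a Hamiltonian route alternates colours. Here there are 6 cells of one colour and 7 of the other, with start on the opposite colour to the goal — the counts and endpoints can't be arranged into an alternating sequence of length 13, so no Hamiltonian route exists.

no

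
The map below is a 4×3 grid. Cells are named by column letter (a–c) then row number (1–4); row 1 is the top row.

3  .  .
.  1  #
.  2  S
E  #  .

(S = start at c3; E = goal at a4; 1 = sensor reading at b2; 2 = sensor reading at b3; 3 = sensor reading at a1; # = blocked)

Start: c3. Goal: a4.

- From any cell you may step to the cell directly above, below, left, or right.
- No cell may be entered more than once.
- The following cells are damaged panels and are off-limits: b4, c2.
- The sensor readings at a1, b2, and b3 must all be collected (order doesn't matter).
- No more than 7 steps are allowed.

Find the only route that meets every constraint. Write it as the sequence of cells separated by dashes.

The budget equals the shortest possible length, so every move has to be on a shortest route through the required cells.
Route from c3: left to b3, 2× up (reaching b1), left to a1, 3× down (reaching a4) — 7 moves in all.
Check: all required cells visited; 7 ≤ 7 moves.

c3 - b3 - b2 - b1 - a1 - a2 - a3 - a4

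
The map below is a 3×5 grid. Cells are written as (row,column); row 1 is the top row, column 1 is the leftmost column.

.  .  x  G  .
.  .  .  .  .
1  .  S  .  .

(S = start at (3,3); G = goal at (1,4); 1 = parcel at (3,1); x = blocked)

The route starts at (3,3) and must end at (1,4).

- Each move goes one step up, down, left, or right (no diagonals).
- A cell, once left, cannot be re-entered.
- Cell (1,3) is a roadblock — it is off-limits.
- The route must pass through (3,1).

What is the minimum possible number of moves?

Any route passes through (3,1) somewhere between (3,3) and (1,4). Summing Manhattan distances along the two legs ((3,3) → (3,1) → (1,4)) gives a lower bound of 2 + 5 = 7 moves.
A route of 7 moves achieves this: (3,3) → (3,2) → (3,1) → (2,1) → (2,2) → (2,3) → (2,4) → (1,4).
Since 7 matches the lower bound, it is optimal.

7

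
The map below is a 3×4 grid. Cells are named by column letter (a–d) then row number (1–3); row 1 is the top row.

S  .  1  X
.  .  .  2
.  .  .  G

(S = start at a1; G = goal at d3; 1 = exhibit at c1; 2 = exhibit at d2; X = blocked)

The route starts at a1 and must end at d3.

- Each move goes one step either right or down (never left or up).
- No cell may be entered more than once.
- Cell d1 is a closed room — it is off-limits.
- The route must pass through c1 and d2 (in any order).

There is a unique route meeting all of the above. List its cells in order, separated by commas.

Moves only go right or down, so the column and row indices never decrease.
Route from a1: right 2 to c1, down 1 to c2, right 1 to d2, down 1 to d3 — 5 moves in all.
Check: all required cells visited.

a1, b1, c1, c2, d2, d3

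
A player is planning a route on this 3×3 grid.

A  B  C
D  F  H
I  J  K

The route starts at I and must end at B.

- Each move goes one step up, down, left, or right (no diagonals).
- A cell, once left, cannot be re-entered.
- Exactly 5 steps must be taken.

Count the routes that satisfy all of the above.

Need simple routes of exactly 5 moves from I to B (Manhattan distance 3, so 1 moves are spent on a detour and 1 undoing it).
Enumerating: I D F H C B | I J F D A B | I J F H C B | I J K H C B | I J K H F B.
That gives 5 routes.

5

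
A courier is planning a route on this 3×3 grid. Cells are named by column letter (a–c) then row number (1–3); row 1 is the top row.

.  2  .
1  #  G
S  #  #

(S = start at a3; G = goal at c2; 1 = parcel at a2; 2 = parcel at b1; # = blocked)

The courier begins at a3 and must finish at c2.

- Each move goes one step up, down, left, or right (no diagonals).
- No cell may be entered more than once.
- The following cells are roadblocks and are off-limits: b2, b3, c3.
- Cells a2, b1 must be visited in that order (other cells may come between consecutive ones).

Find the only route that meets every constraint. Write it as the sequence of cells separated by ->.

a3 -> a2 -> a1 -> b1 -> c1 -> c2

The waypoints must appear in the order a2, b1, with no cell reused.
Route from a3: 2× up (reaching a1), 2× right (reaching c1), down to c2 — 5 moves in all.
Check: order respected (1 at step 1, 2 at step 3).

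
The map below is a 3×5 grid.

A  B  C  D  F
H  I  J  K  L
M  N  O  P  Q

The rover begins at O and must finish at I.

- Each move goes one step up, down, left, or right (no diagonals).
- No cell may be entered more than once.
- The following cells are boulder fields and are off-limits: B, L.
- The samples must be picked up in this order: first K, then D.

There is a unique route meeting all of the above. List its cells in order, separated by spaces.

The waypoints must appear in the order K, D, with no cell reused.
Route from O: right to P, 2× up (reaching D), left to C, down to J, left to I — 6 moves in all.
Check: order respected (K at step 2, D at step 3).

O P K D C J I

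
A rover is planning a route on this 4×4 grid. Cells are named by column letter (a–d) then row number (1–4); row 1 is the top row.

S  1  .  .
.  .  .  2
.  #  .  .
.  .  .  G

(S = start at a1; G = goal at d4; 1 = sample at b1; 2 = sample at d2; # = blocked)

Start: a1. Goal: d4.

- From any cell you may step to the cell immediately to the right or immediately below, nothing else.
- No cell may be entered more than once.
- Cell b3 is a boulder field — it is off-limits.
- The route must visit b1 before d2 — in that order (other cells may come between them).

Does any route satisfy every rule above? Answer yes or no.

One route that works: a1 → b1 → b2 → c2 → d2 → d3 → d4.

yes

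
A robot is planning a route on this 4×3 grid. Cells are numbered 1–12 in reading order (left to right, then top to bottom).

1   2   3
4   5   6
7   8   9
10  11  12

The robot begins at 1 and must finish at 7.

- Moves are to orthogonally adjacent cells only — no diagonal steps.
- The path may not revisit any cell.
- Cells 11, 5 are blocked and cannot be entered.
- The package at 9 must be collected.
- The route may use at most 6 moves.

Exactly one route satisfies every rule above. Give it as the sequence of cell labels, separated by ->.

Any route must reach 9 and still end at 7 within 6 moves, so the order of the required stops is forced.
Route from 1: right 2 to 3, down 2 to 9, left 2 to 7 — 6 moves in all.
Check: all required cells visited; 6 ≤ 6 moves.

1 -> 2 -> 3 -> 6 -> 9 -> 8 -> 7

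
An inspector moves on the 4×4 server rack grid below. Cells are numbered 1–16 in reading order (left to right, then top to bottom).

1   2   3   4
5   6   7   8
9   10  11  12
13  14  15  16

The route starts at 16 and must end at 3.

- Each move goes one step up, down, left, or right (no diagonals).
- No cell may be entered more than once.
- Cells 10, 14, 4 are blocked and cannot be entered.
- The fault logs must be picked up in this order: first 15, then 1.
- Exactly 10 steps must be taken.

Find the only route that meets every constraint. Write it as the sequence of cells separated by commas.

16, 15, 11, 12, 8, 7, 6, 5, 1, 2, 3

The waypoints must appear in the order 15, 1, with no cell reused.
Route from 16: left 1 to 15, up 1 to 11, right 1 to 12, up 1 to 8, left 3 to 5, up 1 to 1, right 2 to 3 — 10 moves in all.
Check: order respected (15 at step 1, 1 at step 8); 10 moves as required.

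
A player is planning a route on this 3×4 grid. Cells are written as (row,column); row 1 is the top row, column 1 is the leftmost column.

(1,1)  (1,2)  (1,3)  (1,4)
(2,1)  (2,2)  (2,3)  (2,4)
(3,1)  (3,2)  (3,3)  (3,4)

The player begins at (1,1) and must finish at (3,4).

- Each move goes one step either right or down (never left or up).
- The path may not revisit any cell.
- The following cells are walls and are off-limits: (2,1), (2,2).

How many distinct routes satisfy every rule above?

3

A right/down-only route from (1,1) to (3,4) makes exactly 2 down-moves and 3 right-moves in some order.
With no other constraints that would be C(5,2) = 10 routes.
Subtract routes through each blocked cell (inclusion–exclusion for overlaps): − through (2,1): 4 − through (2,2): 6 + through (2,1)&(2,2): 3 → 3.
That gives 3 routes.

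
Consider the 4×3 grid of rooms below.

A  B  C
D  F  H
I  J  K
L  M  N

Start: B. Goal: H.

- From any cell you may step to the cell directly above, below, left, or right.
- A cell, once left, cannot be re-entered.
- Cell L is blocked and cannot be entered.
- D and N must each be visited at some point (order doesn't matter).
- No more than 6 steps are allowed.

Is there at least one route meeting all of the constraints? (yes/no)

no

Even ignoring the no-revisit rule, getting from B to H, taking the cheapest ordering B → D → N → H needs at least 2 + 4 + 2 = 8 moves (Manhattan distance per leg), which exceeds the 6-move limit.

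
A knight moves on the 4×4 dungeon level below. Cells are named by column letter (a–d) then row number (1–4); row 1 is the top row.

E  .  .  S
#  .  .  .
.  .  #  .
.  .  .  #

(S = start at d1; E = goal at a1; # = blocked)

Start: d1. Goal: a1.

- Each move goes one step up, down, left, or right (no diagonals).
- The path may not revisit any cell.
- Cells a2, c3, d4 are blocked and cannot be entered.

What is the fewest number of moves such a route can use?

3

The Manhattan distance from d1 to a1 is |1−1| + |4−1| = 3, so at least 3 moves are needed.
A route of 3 moves achieves this: d1 → c1 → b1 → a1.
Since 3 matches the lower bound, it is optimal.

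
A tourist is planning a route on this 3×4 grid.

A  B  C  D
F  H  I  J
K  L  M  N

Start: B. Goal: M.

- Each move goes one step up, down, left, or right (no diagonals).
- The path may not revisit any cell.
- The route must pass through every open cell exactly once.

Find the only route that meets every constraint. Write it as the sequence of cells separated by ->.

B -> A -> F -> K -> L -> H -> I -> C -> D -> J -> N -> M

Need to visit all 12 open cells exactly once, starting at B and ending at M.
Cell K has only two open neighbours (F and L), so the path must pass straight through it: one of those is the cell it's entered from and the other is where it exits.
Route from B: left 1 to A, down 2 to K, right 1 to L, up 1 to H, right 1 to I, up 1 to C, right 1 to D, down 2 to N, left 1 to M — 11 moves in all.
Check: all 12 open cells covered.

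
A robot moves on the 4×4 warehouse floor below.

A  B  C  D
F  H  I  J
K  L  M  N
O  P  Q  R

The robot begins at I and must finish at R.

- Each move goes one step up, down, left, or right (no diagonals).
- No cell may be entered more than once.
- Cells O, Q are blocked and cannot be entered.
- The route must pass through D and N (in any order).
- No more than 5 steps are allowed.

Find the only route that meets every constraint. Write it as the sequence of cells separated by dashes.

I - C - D - J - N - R

Any route must reach D and N and still end at R within 5 moves, so the order of the required stops is forced.
Route from I: up 1 to C, right 1 to D, down 3 to R — 5 moves in all.
Check: all required cells visited; 5 ≤ 5 moves.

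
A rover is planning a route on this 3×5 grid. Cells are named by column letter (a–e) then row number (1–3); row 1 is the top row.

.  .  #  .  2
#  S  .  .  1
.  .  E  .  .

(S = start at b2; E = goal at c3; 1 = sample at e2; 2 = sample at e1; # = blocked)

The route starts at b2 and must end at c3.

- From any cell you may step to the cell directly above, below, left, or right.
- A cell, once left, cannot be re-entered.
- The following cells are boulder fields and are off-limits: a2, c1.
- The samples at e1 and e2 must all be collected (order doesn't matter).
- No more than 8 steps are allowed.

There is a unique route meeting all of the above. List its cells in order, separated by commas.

b2, c2, d2, d1, e1, e2, e3, d3, c3

The 8-move cap with required stops at e1, e2 leaves no slack for detours.
Route from b2: 2× right (reaching d2), up to d1, right to e1, 2× down (reaching e3), 2× left (reaching c3) — 8 moves in all.
Check: all required cells visited; 8 ≤ 8 moves.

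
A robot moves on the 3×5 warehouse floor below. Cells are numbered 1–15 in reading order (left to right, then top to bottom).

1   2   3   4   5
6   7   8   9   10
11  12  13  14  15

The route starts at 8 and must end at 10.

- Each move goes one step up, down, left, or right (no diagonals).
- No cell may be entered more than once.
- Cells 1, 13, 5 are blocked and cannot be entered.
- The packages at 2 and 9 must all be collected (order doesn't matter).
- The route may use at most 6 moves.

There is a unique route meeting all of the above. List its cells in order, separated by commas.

Any route must reach 2 and 9 and still end at 10 within 6 moves, so the order of the required stops is forced.
Route from 8: left to 7, up to 2, 2× right (reaching 4), down to 9, right to 10 — 6 moves in all.
Check: all required cells visited; 6 ≤ 6 moves.

8, 7, 2, 3, 4, 9, 10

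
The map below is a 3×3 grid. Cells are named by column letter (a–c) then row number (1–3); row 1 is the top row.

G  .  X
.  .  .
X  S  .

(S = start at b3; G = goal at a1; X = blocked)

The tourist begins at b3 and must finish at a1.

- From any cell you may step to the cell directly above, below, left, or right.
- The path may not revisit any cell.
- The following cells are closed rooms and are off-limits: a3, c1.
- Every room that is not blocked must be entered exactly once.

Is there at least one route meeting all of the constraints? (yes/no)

no

Colour the cells like a checkerboard: each orthogonal step flips colour, so a Hamiltonian route alternates colours. Here there are 3 cells of one colour and 4 of the other, with start on the opposite colour to the goal — the counts and endpoints can't be arranged into an alternating sequence of length 7, so no Hamiltonian route exists.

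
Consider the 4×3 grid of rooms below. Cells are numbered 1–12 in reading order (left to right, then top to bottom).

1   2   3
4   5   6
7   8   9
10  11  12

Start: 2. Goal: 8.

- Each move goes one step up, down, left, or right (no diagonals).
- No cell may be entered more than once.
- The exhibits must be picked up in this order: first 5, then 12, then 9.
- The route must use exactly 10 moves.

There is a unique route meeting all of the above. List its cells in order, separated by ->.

2 -> 3 -> 6 -> 5 -> 4 -> 7 -> 10 -> 11 -> 12 -> 9 -> 8

The waypoints must appear in the order 5, 12, 9, with no cell reused.
Route from 2: right to 3, down to 6, 2× left (reaching 4), 2× down (reaching 10), 2× right (reaching 12), up to 9, left to 8 — 10 moves in all.
Check: order respected (5 at step 3, 12 at step 8, 9 at step 9); 10 moves as required.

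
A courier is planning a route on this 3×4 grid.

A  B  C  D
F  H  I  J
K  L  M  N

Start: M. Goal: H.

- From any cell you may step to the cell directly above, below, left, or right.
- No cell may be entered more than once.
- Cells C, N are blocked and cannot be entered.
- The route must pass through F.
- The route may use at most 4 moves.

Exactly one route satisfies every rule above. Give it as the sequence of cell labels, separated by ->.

M -> L -> K -> F -> H

The 4-move cap with required stops at F leaves no slack for detours.
Route from M: left 2 to K, up 1 to F, right 1 to H — 4 moves in all.
Check: all required cells visited; 4 ≤ 4 moves.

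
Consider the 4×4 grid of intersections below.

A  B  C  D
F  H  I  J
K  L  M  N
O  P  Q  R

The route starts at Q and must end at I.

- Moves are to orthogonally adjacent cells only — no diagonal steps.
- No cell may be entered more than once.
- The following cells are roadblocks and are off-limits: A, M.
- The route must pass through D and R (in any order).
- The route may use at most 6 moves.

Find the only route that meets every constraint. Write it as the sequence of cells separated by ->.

The budget equals the shortest possible length, so every move has to be on a shortest route through the required cells.
Route from Q: right to R, 3× up (reaching D), left to C, down to I — 6 moves in all.
Check: all required cells visited; 6 ≤ 6 moves.

Q -> R -> N -> J -> D -> C -> I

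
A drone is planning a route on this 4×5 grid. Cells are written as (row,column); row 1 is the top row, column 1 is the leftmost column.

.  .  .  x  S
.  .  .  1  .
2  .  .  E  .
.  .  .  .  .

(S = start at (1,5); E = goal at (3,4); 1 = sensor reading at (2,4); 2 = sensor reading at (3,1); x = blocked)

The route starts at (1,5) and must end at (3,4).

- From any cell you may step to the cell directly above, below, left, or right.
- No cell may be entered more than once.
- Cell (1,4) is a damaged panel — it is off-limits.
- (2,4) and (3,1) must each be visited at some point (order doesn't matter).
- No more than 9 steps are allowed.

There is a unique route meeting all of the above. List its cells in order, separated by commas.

The 9-move cap with required stops at (2,4), (3,1) leaves no slack for detours.
Route from (1,5): down to (2,5), 4× left (reaching (2,1)), down to (3,1), 3× right (reaching (3,4)) — 9 moves in all.
Check: all required cells visited; 9 ≤ 9 moves.

(1,5), (2,5), (2,4), (2,3), (2,2), (2,1), (3,1), (3,2), (3,3), (3,4)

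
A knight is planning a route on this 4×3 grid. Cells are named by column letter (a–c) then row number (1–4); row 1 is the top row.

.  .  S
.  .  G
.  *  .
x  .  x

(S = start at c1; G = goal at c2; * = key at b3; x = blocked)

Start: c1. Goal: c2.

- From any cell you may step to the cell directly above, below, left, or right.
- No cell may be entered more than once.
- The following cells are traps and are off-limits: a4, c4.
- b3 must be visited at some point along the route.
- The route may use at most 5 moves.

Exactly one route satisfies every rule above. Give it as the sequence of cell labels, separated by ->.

The budget equals the shortest possible length, so every move has to be on a shortest route through the required cells.
Route from c1: left to b1, 2× down (reaching b3), right to c3, up to c2 — 5 moves in all.
Check: all required cells visited; 5 ≤ 5 moves.

c1 -> b1 -> b2 -> b3 -> c3 -> c2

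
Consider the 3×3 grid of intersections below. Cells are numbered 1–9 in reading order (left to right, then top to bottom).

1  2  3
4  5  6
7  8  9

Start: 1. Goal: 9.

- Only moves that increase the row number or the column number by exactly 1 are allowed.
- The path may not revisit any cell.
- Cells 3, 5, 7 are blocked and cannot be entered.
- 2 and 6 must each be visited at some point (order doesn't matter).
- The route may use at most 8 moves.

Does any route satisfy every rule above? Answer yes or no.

no

Right/down moves force the required cells to be taken in the order 2, 6. Every right/down route from 2 to 6 runs into a blocked cell, so that leg cannot be completed.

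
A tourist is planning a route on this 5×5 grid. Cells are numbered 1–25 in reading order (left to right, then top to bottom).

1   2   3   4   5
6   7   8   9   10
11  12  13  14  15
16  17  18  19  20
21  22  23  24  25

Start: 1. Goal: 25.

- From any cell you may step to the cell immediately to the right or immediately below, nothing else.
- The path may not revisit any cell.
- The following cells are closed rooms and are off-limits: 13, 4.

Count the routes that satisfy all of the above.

29

A right/down-only route from 1 to 25 makes exactly 4 down-moves and 4 right-moves in some order.
With no other constraints that would be C(8,4) = 70 routes.
Subtract routes through each blocked cell (inclusion–exclusion for overlaps): − through 4: 5 − through 13: 36 → 29.
That gives 29 routes.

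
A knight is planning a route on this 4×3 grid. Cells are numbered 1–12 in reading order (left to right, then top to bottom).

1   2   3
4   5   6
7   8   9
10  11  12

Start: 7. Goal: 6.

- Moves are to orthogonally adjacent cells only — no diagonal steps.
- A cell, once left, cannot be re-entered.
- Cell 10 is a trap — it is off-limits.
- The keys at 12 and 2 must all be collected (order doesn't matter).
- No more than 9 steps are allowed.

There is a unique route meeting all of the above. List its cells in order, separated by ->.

7 -> 4 -> 1 -> 2 -> 5 -> 8 -> 11 -> 12 -> 9 -> 6

Any route must reach 12 and 2 and still end at 6 within 9 moves, so the order of the required stops is forced.
Route from 7: up 2 to 1, right 1 to 2, down 3 to 11, right 1 to 12, up 2 to 6 — 9 moves in all.
Check: all required cells visited; 9 ≤ 9 moves.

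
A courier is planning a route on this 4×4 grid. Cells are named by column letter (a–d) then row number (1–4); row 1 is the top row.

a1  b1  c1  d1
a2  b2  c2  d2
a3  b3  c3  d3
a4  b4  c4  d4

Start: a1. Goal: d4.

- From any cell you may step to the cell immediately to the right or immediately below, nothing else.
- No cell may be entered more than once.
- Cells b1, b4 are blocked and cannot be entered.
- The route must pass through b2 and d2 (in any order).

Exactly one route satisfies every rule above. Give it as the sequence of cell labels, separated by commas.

a1, a2, b2, c2, d2, d3, d4

Moves only go right or down, so the column and row indices never decrease.
Route from a1: down 1 to a2, right 3 to d2, down 2 to d4 — 6 moves in all.
Check: all required cells visited.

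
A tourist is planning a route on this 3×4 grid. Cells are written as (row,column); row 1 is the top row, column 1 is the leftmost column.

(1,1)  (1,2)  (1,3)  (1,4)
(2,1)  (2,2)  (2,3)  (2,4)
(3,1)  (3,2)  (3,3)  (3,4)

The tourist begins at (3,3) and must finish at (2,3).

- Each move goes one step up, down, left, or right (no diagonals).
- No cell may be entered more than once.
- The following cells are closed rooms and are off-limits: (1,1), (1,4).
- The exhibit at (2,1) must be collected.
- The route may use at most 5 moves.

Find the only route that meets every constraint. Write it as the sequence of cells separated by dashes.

The 5-move cap with required stops at (2,1) leaves no slack for detours.
Route from (3,3): 2× left (reaching (3,1)), up to (2,1), 2× right (reaching (2,3)) — 5 moves in all.
Check: all required cells visited; 5 ≤ 5 moves.

(3,3) - (3,2) - (3,1) - (2,1) - (2,2) - (2,3)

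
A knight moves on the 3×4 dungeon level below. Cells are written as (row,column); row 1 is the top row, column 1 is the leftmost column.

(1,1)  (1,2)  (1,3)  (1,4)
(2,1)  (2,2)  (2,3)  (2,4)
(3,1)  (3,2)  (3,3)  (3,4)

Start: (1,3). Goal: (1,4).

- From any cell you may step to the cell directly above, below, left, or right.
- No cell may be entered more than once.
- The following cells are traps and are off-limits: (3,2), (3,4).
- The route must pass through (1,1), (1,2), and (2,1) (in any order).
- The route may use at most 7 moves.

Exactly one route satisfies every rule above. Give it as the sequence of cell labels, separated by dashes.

(1,3) - (1,2) - (1,1) - (2,1) - (2,2) - (2,3) - (2,4) - (1,4)

The budget equals the shortest possible length, so every move has to be on a shortest route through the required cells.
Route from (1,3): 2× left (reaching (1,1)), down to (2,1), 3× right (reaching (2,4)), up to (1,4) — 7 moves in all.
Check: all required cells visited; 7 ≤ 7 moves.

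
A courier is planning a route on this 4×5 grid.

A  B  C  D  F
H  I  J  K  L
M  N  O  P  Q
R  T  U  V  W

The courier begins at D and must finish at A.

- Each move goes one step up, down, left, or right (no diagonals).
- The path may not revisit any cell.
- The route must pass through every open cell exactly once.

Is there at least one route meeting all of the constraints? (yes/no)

yes

One route that works: D → F → L → Q → W → V → P → K → J → C → B → I → N → O → U → T → R → M → H → A.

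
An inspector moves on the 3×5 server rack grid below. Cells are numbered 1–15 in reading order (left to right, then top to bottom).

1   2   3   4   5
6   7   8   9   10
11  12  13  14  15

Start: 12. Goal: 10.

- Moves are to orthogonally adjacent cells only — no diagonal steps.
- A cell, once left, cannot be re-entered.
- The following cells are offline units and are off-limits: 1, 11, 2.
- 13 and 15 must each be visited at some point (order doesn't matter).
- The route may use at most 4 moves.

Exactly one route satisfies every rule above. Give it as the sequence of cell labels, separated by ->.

The budget equals the shortest possible length, so every move has to be on a shortest route through the required cells.
Route from 12: 3× right (reaching 15), up to 10 — 4 moves in all.
Check: all required cells visited; 4 ≤ 4 moves.

12 -> 13 -> 14 -> 15 -> 10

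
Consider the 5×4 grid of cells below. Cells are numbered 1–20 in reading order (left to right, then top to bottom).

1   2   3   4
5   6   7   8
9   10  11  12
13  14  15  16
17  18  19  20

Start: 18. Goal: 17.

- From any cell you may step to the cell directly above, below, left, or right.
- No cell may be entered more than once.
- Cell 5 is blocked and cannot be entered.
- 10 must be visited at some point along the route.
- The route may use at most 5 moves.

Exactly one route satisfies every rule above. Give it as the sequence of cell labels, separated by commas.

The 5-move cap with required stops at 10 leaves no slack for detours.
Route from 18: up 2 to 10, left 1 to 9, down 2 to 17 — 5 moves in all.
Check: all required cells visited; 5 ≤ 5 moves.

18, 14, 10, 9, 13, 17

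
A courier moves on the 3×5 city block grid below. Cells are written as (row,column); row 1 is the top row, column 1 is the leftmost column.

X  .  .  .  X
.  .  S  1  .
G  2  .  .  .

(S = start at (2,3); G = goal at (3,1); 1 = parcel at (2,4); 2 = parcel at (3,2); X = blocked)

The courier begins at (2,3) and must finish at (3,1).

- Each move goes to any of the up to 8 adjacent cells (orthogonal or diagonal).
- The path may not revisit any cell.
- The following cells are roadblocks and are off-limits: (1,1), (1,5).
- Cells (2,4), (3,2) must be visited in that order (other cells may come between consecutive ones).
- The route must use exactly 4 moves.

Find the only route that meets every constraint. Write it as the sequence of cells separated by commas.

(2,3), (2,4), (3,3), (3,2), (3,1)

The waypoints must appear in the order (2,4), (3,2), with no cell reused.
Route from (2,3): right to (2,4), down-left to (3,3), 2× left (reaching (3,1)) — 4 moves in all.
Check: order respected (1 at step 1, 2 at step 3); 4 moves as required.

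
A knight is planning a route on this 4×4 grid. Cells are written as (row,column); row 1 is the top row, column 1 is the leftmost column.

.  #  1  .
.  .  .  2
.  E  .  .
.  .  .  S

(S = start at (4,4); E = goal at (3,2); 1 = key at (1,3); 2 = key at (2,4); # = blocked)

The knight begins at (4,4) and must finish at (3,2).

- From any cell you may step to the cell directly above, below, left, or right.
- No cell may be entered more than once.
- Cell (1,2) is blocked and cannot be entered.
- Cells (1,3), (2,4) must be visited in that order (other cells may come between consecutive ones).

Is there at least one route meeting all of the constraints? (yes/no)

yes

One route that works: (4,4) → (4,3) → (4,2) → (4,1) → (3,1) → (2,1) → (2,2) → (2,3) → (1,3) → (1,4) → (2,4) → (3,4) → (3,3) → (3,2).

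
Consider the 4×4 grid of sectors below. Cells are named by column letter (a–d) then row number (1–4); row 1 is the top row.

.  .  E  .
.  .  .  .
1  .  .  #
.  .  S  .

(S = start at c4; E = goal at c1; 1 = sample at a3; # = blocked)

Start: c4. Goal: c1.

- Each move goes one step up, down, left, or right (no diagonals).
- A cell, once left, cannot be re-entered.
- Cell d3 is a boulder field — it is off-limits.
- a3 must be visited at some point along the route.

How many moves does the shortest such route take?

Any route passes through a3 somewhere between c4 and c1. Summing Manhattan distances along the two legs (c4 → a3 → c1) gives a lower bound of 3 + 4 = 7 moves.
A route of 7 moves achieves this: c4 → c3 → b3 → a3 → a2 → a1 → b1 → c1.
Since 7 matches the lower bound, it is optimal.

7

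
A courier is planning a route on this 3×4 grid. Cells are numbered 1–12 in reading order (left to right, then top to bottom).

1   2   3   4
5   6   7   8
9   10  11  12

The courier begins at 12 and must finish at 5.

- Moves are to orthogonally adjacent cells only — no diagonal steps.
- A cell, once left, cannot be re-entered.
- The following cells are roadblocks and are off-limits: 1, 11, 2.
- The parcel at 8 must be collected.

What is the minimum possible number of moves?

4

Any route passes through 8 somewhere between 12 and 5. Summing Manhattan distances along the two legs (12 → 8 → 5) gives a lower bound of 1 + 3 = 4 moves.
A route of 4 moves achieves this: 12 → 8 → 7 → 6 → 5.
Since 4 matches the lower bound, it is optimal.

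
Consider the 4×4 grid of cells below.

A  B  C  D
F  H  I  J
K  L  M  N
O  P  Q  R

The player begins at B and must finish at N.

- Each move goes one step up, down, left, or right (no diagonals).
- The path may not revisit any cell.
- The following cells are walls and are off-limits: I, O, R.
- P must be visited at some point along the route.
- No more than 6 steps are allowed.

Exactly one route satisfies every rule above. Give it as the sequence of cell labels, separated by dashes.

B - H - L - P - Q - M - N

Any route must reach P and still end at N within 6 moves, so the order of the required stops is forced.
Route from B: 3× down (reaching P), right to Q, up to M, right to N — 6 moves in all.
Check: all required cells visited; 6 ≤ 6 moves.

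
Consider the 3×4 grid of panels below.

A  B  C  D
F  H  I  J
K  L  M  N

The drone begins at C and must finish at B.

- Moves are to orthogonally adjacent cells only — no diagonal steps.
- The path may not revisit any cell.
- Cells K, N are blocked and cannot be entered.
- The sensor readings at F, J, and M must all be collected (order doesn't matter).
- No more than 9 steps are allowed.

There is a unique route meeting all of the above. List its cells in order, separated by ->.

The budget equals the shortest possible length, so every move has to be on a shortest route through the required cells.
Route from C: right to D, down to J, left to I, down to M, left to L, up to H, left to F, up to A, right to B — 9 moves in all.
Check: all required cells visited; 9 ≤ 9 moves.

C -> D -> J -> I -> M -> L -> H -> F -> A -> B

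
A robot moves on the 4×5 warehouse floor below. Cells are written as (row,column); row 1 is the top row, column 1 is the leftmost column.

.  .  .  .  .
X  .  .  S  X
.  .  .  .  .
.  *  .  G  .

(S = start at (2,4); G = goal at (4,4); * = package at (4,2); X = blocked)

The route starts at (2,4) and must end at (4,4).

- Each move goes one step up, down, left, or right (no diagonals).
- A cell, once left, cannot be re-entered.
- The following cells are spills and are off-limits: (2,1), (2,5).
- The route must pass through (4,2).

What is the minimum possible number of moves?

Any route passes through (4,2) somewhere between (2,4) and (4,4). Summing Manhattan distances along the two legs ((2,4) → (4,2) → (4,4)) gives a lower bound of 4 + 2 = 6 moves.
A route of 6 moves achieves this: (2,4) → (3,4) → (3,3) → (3,2) → (4,2) → (4,3) → (4,4).
Since 6 matches the lower bound, it is optimal.

6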